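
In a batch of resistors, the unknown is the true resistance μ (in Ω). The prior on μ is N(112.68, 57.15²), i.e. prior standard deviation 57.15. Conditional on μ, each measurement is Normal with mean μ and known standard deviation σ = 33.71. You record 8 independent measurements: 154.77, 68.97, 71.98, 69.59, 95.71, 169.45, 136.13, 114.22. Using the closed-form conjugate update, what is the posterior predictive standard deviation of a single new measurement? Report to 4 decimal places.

For Normal data with known variance σ², a Normal(μ₀, σ₀²) prior on μ is conjugate. Posterior precision = 1/σ₀² + n/σ²; posterior mean is the precision-weighted average of μ₀ and x̄.
σ₀² = 57.15² = 3266.1225, σ² = 33.71² = 1136.3641; σ² + n·σ₀² = 1136.3641 + 8·3266.1225 = 27265.3441.
Posterior precision = 1/σ₀² + n/σ² = 1/3266.1225 + 8/1136.3641 = (σ² + n·σ₀²)/(σ₀²σ²) = 27265.3441/(3266.1225·1136.3641); posterior variance σₙ² = σ₀²σ²/(σ² + n·σ₀²) = 3266.1225·1136.3641/27265.3441 = 136.125344.
Predictive variance for one new observation = σₙ² + σ² = 3266.1225·1136.3641/27265.3441 + 1136.3641 = σ²·(σ₀² + 27265.3441)/27265.3441 = 1136.3641·30531.4666/27265.3441 = 1272.489444; SD = √(1136.3641·30531.4666/27265.3441) = 35.6720.

35.6720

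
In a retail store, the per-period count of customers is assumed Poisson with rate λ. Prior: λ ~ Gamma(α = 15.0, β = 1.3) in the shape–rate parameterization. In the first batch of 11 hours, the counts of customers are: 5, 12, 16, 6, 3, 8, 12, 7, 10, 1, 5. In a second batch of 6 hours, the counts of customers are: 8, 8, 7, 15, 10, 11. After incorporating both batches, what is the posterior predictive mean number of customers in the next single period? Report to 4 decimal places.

With a Gamma(shape α, rate β) prior, the Poisson likelihood is conjugate: the posterior is Gamma(α + ΣXᵢ, β + n).
Batch 1: sum of counts S = 85 over n = 11 hours.
After batch 1: Gamma(α+S, β+n) = Gamma(15.0+85, 1.3+11) = Gamma(100.0, 12.3).
Batch 2: sum of counts S = 59 over n = 6 hours.
After batch 2: Gamma(α+S, β+n) = Gamma(100.0+59, 12.3+6) = Gamma(159.0, 18.3).
The predictive distribution for one future period is NegBinom with mean α/β = 8.6885.

8.6885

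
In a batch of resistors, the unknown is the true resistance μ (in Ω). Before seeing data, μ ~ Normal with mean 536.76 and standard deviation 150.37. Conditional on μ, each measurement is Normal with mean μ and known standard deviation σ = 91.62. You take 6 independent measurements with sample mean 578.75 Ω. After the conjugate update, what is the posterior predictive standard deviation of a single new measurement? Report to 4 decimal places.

For Normal data with known variance σ², a Normal(μ₀, σ₀²) prior on μ is conjugate. Posterior precision = 1/σ₀² + n/σ²; posterior mean is the precision-weighted average of μ₀ and x̄.
σ₀² = 150.37² = 22611.1369, σ² = 91.62² = 8394.2244; σ² + n·σ₀² = 8394.2244 + 6·22611.1369 = 144061.0458.
Posterior precision = 1/σ₀² + n/σ² = 1/22611.1369 + 6/8394.2244 = (σ² + n·σ₀²)/(σ₀²σ²) = 144061.0458/(22611.1369·8394.2244); posterior variance σₙ² = σ₀²σ²/(σ² + n·σ₀²) = 22611.1369·8394.2244/144061.0458 = 1317.517557.
Predictive variance for one new observation = σₙ² + σ² = 22611.1369·8394.2244/144061.0458 + 8394.2244 = σ²·(σ₀² + 144061.0458)/144061.0458 = 8394.2244·166672.1827/144061.0458 = 9711.741957; SD = √(8394.2244·166672.1827/144061.0458) = 98.5482.

98.5482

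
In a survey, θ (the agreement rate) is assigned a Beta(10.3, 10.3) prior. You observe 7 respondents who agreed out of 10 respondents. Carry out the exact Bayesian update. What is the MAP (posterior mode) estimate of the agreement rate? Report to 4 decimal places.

0.5699

The Beta prior is conjugate to a Binomial/Bernoulli likelihood; the update adds successes to α and failures to β.
Posterior: Beta(α+k, β+n−k) = Beta(10.3+7, 10.3+3) = Beta(17.3, 13.3).
Mode of Beta(a,b) for a,b>1 is (a−1)/(a+b−2) = 16.3/28.6 = 0.5699.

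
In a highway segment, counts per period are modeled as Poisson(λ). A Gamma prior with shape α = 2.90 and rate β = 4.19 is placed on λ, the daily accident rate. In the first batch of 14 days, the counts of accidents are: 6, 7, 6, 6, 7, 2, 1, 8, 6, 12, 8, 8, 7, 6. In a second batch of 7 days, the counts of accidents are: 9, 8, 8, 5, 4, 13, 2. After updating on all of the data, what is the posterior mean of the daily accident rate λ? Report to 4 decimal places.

With a Gamma(shape α, rate β) prior, the Poisson likelihood is conjugate: the posterior is Gamma(α + ΣXᵢ, β + n).
Batch 1: sum of counts S = 90 over n = 14 days.
After batch 1: Gamma(α+S, β+n) = Gamma(2.90+90, 4.19+14) = Gamma(92.90, 18.19).
Batch 2: sum of counts S = 49 over n = 7 days.
After batch 2: Gamma(α+S, β+n) = Gamma(92.90+49, 18.19+7) = Gamma(141.90, 25.19).
Posterior mean = α/β = 141.90/25.19 = 5.6332.

5.6332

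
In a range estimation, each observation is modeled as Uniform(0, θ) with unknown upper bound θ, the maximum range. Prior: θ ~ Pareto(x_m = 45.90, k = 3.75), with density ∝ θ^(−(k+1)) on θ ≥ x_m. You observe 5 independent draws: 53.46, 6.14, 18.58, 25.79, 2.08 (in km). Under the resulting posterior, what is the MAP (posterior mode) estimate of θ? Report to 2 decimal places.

53.46

A Pareto(scale x_m, shape k) prior on the upper bound θ of Uniform(0, θ) is conjugate: posterior is Pareto(max(x_m, max xᵢ), k + n).
Sample maximum = 53.46; prior scale x_m = 45.90 → posterior scale = max = 53.46.
Posterior shape = 3.75 + 5 = 8.75.
The Pareto density is decreasing on [x_m, ∞), so the mode is x_m = 53.46.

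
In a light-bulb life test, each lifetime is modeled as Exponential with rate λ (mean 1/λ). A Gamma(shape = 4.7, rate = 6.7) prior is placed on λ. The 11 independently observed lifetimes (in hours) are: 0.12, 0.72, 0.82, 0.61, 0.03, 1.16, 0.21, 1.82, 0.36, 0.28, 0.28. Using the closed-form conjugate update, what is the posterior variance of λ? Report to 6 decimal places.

0.091347

With a Gamma(shape α, rate β) prior on the exponential rate λ, the posterior after n observations with total T = Σxᵢ is Gamma(α+n, β+T).
Sum of observations T = 6.41 hours; n = 11.
Posterior: Gamma(4.7+11, 6.7+6.41) = Gamma(15.7, 13.11).
Var = α/β² = 0.091347.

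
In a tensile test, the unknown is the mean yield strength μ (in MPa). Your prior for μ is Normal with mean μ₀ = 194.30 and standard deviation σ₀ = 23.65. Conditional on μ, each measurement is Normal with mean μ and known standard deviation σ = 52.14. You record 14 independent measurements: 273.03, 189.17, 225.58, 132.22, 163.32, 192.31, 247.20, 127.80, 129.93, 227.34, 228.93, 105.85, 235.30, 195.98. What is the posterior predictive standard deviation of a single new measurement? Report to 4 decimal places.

53.5044

For Normal data with known variance σ², a Normal(μ₀, σ₀²) prior on μ is conjugate. Posterior precision = 1/σ₀² + n/σ²; posterior mean is the precision-weighted average of μ₀ and x̄.
σ₀² = 23.65² = 559.3225, σ² = 52.14² = 2718.5796; σ² + n·σ₀² = 2718.5796 + 14·559.3225 = 10549.0946.
Posterior precision = 1/σ₀² + n/σ² = 1/559.3225 + 14/2718.5796 = (σ² + n·σ₀²)/(σ₀²σ²) = 10549.0946/(559.3225·2718.5796); posterior variance σₙ² = σ₀²σ²/(σ² + n·σ₀²) = 559.3225·2718.5796/10549.0946 = 144.141540.
Predictive variance for one new observation = σₙ² + σ² = 559.3225·2718.5796/10549.0946 + 2718.5796 = σ²·(σ₀² + 10549.0946)/10549.0946 = 2718.5796·11108.4171/10549.0946 = 2862.721140; SD = √(2718.5796·11108.4171/10549.0946) = 53.5044.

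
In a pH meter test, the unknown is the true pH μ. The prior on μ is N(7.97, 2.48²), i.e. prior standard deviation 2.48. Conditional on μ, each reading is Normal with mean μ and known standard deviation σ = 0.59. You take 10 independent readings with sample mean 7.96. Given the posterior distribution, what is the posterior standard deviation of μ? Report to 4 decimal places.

For Normal data with known variance σ², a Normal(μ₀, σ₀²) prior on μ is conjugate. Posterior precision = 1/σ₀² + n/σ²; posterior mean is the precision-weighted average of μ₀ and x̄.
σ₀² = 2.48² = 6.1504, σ² = 0.59² = 0.3481; σ² + n·σ₀² = 0.3481 + 10·6.1504 = 61.8521.
Posterior precision = 1/σ₀² + n/σ² = 1/6.1504 + 10/0.3481 = (σ² + n·σ₀²)/(σ₀²σ²) = 61.8521/(6.1504·0.3481); posterior variance σₙ² = σ₀²σ²/(σ² + n·σ₀²) = 6.1504·0.3481/61.8521 = 0.034614.
Posterior SD = √σₙ² = √(6.1504·0.3481/61.8521) = 0.1860.

0.1860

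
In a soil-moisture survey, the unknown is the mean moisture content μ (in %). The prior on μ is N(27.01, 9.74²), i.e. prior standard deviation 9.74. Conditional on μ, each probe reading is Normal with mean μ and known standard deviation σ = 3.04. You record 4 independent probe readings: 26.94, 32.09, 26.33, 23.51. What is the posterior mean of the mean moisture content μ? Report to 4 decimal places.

For Normal data with known variance σ², a Normal(μ₀, σ₀²) prior on μ is conjugate. Posterior precision = 1/σ₀² + n/σ²; posterior mean is the precision-weighted average of μ₀ and x̄.
Σxᵢ = 26.94 + 32.09 + 26.33 + 23.51 = 108.87, so n·x̄ = 108.87.
σ₀² = 9.74² = 94.8676, σ² = 3.04² = 9.2416; σ² + n·σ₀² = 9.2416 + 4·94.8676 = 388.712.
Posterior mean = (μ₀/σ₀² + n·x̄/σ²)/(1/σ₀² + n/σ²) = (σ²·μ₀ + σ₀²·n·x̄)/(σ² + n·σ₀²) = (9.2416·27.01 + 94.8676·108.87)/388.712 = 10577.851228/388.712 = 27.2126.

27.2126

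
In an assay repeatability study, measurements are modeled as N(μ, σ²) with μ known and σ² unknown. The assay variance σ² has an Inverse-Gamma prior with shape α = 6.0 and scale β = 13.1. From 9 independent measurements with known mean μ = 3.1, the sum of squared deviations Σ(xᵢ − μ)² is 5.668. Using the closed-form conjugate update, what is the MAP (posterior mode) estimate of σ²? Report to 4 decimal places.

1.3856

With known mean μ and an Inverse-Gamma(α, β) prior on σ², the Normal likelihood is conjugate: posterior is Inv-Gamma(α + n/2, β + Σ(xᵢ−μ)²/2).
Posterior: Inv-Gamma(6.0 + 9/2, 13.1 + 5.668/2) = Inv-Gamma(10.50, 15.9340).
Mode = β/(α+1) = 15.9340/11.50 = 1.3856.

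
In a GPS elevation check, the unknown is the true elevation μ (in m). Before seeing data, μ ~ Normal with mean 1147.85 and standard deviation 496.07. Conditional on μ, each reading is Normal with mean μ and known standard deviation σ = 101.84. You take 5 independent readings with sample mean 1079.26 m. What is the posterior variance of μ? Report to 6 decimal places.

2056.938990

For Normal data with known variance σ², a Normal(μ₀, σ₀²) prior on μ is conjugate. Posterior precision = 1/σ₀² + n/σ²; posterior mean is the precision-weighted average of μ₀ and x̄.
σ₀² = 496.07² = 246085.4449, σ² = 101.84² = 10371.3856; σ² + n·σ₀² = 10371.3856 + 5·246085.4449 = 1240798.6101.
Posterior precision = 1/σ₀² + n/σ² = 1/246085.4449 + 5/10371.3856 = (σ² + n·σ₀²)/(σ₀²σ²) = 1240798.6101/(246085.4449·10371.3856); posterior variance σₙ² = σ₀²σ²/(σ² + n·σ₀²) = 246085.4449·10371.3856/1240798.6101 = 2056.938990.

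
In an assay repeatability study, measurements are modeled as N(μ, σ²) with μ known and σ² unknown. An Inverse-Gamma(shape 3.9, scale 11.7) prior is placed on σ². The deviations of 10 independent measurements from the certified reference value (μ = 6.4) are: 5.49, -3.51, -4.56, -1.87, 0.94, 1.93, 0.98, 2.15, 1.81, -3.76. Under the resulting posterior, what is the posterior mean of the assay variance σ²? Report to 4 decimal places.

With known mean μ and an Inverse-Gamma(α, β) prior on σ², the Normal likelihood is conjugate: posterior is Inv-Gamma(α + n/2, β + Σ(xᵢ−μ)²/2).
Σ(xᵢ−μ)² = (5.49)² + (-3.51)² + (-4.56)² + (-1.87)² + (0.94)² + (1.93)² + (0.98)² + (2.15)² + (1.81)² + (-3.76)² = 94.3558.
Posterior: Inv-Gamma(3.9 + 10/2, 11.7 + 94.3558/2) = Inv-Gamma(8.90, 58.87790).
E[σ²|data] = β/(α−1) = 58.87790/7.90 = 7.4529.

7.4529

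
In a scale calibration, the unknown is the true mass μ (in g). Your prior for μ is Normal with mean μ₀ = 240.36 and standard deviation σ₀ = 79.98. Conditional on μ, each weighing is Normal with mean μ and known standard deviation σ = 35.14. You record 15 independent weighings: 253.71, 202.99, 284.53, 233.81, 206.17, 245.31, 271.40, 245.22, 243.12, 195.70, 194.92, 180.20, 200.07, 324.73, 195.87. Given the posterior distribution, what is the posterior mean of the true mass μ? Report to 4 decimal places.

For Normal data with known variance σ², a Normal(μ₀, σ₀²) prior on μ is conjugate. Posterior precision = 1/σ₀² + n/σ²; posterior mean is the precision-weighted average of μ₀ and x̄.
Σxᵢ = 253.71 + 202.99 + 284.53 + 233.81 + 206.17 + 245.31 + 271.40 + 245.22 + 243.12 + 195.70 + 194.92 + 180.20 + 200.07 + 324.73 + 195.87 = 3477.75, so n·x̄ = 3477.75.
σ₀² = 79.98² = 6396.8004, σ² = 35.14² = 1234.8196; σ² + n·σ₀² = 1234.8196 + 15·6396.8004 = 97186.8256.
Posterior mean = (μ₀/σ₀² + n·x̄/σ²)/(1/σ₀² + n/σ²) = (σ²·μ₀ + σ₀²·n·x̄)/(σ² + n·σ₀²) = (1234.8196·240.36 + 6396.8004·3477.75)/97186.8256 = 22543273.830156/97186.8256 = 231.9581.

231.9581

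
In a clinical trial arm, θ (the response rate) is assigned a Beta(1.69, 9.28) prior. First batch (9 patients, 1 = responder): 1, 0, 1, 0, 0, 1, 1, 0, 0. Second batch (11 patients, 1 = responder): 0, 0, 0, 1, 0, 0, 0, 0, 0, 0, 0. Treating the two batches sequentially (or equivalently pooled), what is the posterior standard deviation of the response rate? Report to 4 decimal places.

0.0728

The Beta prior is conjugate to a Binomial/Bernoulli likelihood; the update adds successes to α and failures to β.
After batch 1: Beta(1.69+4, 9.28+5) = Beta(5.69, 14.28).
After batch 2: Beta(5.69+1, 14.28+10) = Beta(6.69, 24.28).
Var = αβ/((α+β)²(α+β+1)) = 6.69·24.28/(30.97²·31.97) = 0.00529724; SD = √0.00529724 = 0.0728.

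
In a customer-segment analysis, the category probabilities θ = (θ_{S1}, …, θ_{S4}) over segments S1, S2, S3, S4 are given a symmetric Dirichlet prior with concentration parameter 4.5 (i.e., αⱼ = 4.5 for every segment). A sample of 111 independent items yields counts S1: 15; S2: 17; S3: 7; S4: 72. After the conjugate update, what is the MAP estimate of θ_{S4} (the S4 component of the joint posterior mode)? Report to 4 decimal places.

The Dirichlet prior is conjugate to the Multinomial likelihood: each posterior αⱼ = prior αⱼ + observed count nⱼ.
Posterior concentration: (19.5, 21.5, 11.5, 76.5), total = 129.0.
Joint mode component: (α_{S4}−1)/(Σα−K) = 75.5/125.0 = 0.6040.

0.6040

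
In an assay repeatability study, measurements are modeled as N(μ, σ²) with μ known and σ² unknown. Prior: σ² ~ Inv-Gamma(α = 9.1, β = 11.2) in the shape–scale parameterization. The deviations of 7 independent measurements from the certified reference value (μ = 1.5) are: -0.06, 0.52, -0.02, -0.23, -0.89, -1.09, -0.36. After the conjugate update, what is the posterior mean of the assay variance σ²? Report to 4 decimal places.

With known mean μ and an Inverse-Gamma(α, β) prior on σ², the Normal likelihood is conjugate: posterior is Inv-Gamma(α + n/2, β + Σ(xᵢ−μ)²/2).
Σ(xᵢ−μ)² = (-0.06)² + (0.52)² + (-0.02)² + (-0.23)² + (-0.89)² + (-1.09)² + (-0.36)² = 2.4371.
Posterior: Inv-Gamma(9.1 + 7/2, 11.2 + 2.4371/2) = Inv-Gamma(12.60, 12.41855).
E[σ²|data] = β/(α−1) = 12.41855/11.60 = 1.0706.

1.0706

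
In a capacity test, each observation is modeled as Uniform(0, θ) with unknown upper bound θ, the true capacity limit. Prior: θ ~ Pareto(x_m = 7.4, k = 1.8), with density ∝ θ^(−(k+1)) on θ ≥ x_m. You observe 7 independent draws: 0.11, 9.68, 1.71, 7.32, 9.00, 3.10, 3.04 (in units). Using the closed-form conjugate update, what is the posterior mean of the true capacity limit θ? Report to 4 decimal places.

A Pareto(scale x_m, shape k) prior on the upper bound θ of Uniform(0, θ) is conjugate: posterior is Pareto(max(x_m, max xᵢ), k + n).
Sample maximum = 9.68; prior scale x_m = 7.4 → posterior scale = max = 9.68.
Posterior shape = 1.8 + 7 = 8.8.
E[θ|data] = k·x_m/(k−1) = 8.8·9.68/7.8 = 10.9210.

10.9210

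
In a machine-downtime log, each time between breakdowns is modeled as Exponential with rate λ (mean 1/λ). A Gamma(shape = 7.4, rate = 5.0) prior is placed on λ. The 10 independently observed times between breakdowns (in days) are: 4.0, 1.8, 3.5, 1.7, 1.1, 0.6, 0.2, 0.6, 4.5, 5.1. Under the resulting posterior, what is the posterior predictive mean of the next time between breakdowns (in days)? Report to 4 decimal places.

1.7134

With a Gamma(shape α, rate β) prior on the exponential rate λ, the posterior after n observations with total T = Σxᵢ is Gamma(α+n, β+T).
Sum of observations T = 23.1 days; n = 10.
Posterior: Gamma(7.4+10, 5.0+23.1) = Gamma(17.4, 28.1).
The predictive distribution for the next observation is Lomax; its mean is β/(α−1) = 28.1/16.4 = 1.7134.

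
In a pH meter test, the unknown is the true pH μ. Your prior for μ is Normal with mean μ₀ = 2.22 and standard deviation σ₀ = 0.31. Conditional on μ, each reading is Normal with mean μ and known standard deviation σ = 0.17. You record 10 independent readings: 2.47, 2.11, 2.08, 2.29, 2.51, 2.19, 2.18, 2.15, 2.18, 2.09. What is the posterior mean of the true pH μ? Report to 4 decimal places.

2.2249

For Normal data with known variance σ², a Normal(μ₀, σ₀²) prior on μ is conjugate. Posterior precision = 1/σ₀² + n/σ²; posterior mean is the precision-weighted average of μ₀ and x̄.
Σxᵢ = 2.47 + 2.11 + 2.08 + 2.29 + 2.51 + 2.19 + 2.18 + 2.15 + 2.18 + 2.09 = 22.25, so n·x̄ = 22.25.
σ₀² = 0.31² = 0.0961, σ² = 0.17² = 0.0289; σ² + n·σ₀² = 0.0289 + 10·0.0961 = 0.9899.
Posterior mean = (μ₀/σ₀² + n·x̄/σ²)/(1/σ₀² + n/σ²) = (σ²·μ₀ + σ₀²·n·x̄)/(σ² + n·σ₀²) = (0.0289·2.22 + 0.0961·22.25)/0.9899 = 2.202383/0.9899 = 2.2249.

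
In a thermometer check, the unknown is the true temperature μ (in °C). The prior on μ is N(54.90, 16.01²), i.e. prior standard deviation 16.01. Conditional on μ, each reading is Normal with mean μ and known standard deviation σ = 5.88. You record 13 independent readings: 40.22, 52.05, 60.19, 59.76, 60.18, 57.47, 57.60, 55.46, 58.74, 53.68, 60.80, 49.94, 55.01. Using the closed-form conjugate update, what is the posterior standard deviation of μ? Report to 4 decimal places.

1.6224

For Normal data with known variance σ², a Normal(μ₀, σ₀²) prior on μ is conjugate. Posterior precision = 1/σ₀² + n/σ²; posterior mean is the precision-weighted average of μ₀ and x̄.
σ₀² = 16.01² = 256.3201, σ² = 5.88² = 34.5744; σ² + n·σ₀² = 34.5744 + 13·256.3201 = 3366.7357.
Posterior precision = 1/σ₀² + n/σ² = 1/256.3201 + 13/34.5744 = (σ² + n·σ₀²)/(σ₀²σ²) = 3366.7357/(256.3201·34.5744); posterior variance σₙ² = σ₀²σ²/(σ² + n·σ₀²) = 256.3201·34.5744/3366.7357 = 2.632257.
Posterior SD = √σₙ² = √(256.3201·34.5744/3366.7357) = 1.6224.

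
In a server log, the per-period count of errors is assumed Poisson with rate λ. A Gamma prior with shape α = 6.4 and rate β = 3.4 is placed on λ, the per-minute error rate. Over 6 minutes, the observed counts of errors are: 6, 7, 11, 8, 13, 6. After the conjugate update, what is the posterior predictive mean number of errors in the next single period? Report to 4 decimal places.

6.1064

With a Gamma(shape α, rate β) prior, the Poisson likelihood is conjugate: the posterior is Gamma(α + ΣXᵢ, β + n).
Sum of counts S = 51 over n = 6 minutes.
Posterior: Gamma(α+S, β+n) = Gamma(6.4+51, 3.4+6) = Gamma(57.4, 9.4).
The predictive distribution for one future period is NegBinom with mean α/β = 6.1064.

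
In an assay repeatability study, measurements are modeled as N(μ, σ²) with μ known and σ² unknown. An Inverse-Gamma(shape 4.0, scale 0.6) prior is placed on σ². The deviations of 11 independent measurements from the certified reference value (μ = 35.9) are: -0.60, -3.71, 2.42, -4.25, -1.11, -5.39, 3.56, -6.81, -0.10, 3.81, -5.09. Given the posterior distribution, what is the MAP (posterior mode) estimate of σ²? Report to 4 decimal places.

With known mean μ and an Inverse-Gamma(α, β) prior on σ², the Normal likelihood is conjugate: posterior is Inv-Gamma(α + n/2, β + Σ(xᵢ−μ)²/2).
Σ(xᵢ−μ)² = (-0.60)² + (-3.71)² + (2.42)² + (-4.25)² + (-1.11)² + (-5.39)² + (3.56)² + (-6.81)² + (-0.10)² + (3.81)² + (-5.09)² = 167.8111.
Posterior: Inv-Gamma(4.0 + 11/2, 0.6 + 167.8111/2) = Inv-Gamma(9.50, 84.50555).
Mode = β/(α+1) = 84.50555/10.50 = 8.0481.

8.0481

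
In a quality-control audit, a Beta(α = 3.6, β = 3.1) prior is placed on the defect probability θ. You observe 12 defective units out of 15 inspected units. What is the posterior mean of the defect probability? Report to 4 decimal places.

The Beta prior is conjugate to a Binomial/Bernoulli likelihood; the update adds successes to α and failures to β.
Posterior: Beta(α+k, β+n−k) = Beta(3.6+12, 3.1+3) = Beta(15.6, 6.1).
Posterior mean = α/(α+β) = 15.6/21.7 = 0.7189.

0.7189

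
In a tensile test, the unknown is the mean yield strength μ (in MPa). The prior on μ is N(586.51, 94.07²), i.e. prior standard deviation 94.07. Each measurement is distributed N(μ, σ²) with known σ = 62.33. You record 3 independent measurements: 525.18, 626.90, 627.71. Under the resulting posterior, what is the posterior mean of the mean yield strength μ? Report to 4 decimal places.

For Normal data with known variance σ², a Normal(μ₀, σ₀²) prior on μ is conjugate. Posterior precision = 1/σ₀² + n/σ²; posterior mean is the precision-weighted average of μ₀ and x̄.
Σxᵢ = 525.18 + 626.90 + 627.71 = 1779.79, so n·x̄ = 1779.79.
σ₀² = 94.07² = 8849.1649, σ² = 62.33² = 3885.0289; σ² + n·σ₀² = 3885.0289 + 3·8849.1649 = 30432.5236.
Posterior mean = (μ₀/σ₀² + n·x̄/σ²)/(1/σ₀² + n/σ²) = (σ²·μ₀ + σ₀²·n·x̄)/(σ² + n·σ₀²) = (3885.0289·586.51 + 8849.1649·1779.79)/30432.5236 = 18028263.49751/30432.5236 = 592.4012.

592.4012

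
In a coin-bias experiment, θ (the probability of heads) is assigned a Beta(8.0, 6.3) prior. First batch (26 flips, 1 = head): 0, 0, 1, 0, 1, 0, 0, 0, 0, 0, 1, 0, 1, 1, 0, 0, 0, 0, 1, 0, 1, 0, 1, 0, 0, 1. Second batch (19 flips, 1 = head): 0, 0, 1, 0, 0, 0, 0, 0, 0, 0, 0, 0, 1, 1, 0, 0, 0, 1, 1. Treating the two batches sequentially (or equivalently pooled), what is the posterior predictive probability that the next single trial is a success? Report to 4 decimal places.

The Beta prior is conjugate to a Binomial/Bernoulli likelihood; the update adds successes to α and failures to β.
After batch 1: Beta(8.0+9, 6.3+17) = Beta(17.0, 23.3).
After batch 2: Beta(17.0+5, 23.3+14) = Beta(22.0, 37.3).
For a single future Bernoulli trial, P(success | data) = α/(α+β) = 0.3710.

0.3710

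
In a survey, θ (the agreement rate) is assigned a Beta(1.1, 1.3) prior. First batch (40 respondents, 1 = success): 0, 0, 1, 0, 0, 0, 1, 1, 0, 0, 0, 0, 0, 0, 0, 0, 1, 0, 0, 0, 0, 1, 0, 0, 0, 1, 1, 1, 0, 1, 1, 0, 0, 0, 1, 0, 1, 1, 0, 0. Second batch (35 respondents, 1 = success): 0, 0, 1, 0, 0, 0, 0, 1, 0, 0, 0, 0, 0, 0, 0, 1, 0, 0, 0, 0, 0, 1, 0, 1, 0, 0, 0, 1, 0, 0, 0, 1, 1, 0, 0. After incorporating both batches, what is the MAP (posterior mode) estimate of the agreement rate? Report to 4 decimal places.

The Beta prior is conjugate to a Binomial/Bernoulli likelihood; the update adds successes to α and failures to β.
After batch 1: Beta(1.1+13, 1.3+27) = Beta(14.1, 28.3).
After batch 2: Beta(14.1+8, 28.3+27) = Beta(22.1, 55.3).
Mode of Beta(a,b) for a,b>1 is (a−1)/(a+b−2) = 21.1/75.4 = 0.2798.

0.2798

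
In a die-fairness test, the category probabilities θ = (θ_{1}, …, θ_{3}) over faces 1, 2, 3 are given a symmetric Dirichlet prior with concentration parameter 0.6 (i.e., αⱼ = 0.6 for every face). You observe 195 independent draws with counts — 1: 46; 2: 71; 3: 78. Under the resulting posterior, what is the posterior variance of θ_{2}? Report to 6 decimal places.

0.001170

The Dirichlet prior is conjugate to the Multinomial likelihood: each posterior αⱼ = prior αⱼ + observed count nⱼ.
Posterior concentration: (46.6, 71.6, 78.6), total = 196.8.
Var[θ_j] = α_j(Σα−α_j)/((Σα)²(Σα+1)) = 71.6·125.2/(196.8²·197.8) = 0.001170.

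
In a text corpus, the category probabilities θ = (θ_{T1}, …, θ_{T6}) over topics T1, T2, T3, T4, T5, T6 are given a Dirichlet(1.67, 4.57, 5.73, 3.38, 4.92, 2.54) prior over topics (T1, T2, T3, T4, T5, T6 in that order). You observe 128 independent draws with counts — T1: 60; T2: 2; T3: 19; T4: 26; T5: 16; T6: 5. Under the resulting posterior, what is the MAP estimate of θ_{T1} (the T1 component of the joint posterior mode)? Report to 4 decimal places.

The Dirichlet prior is conjugate to the Multinomial likelihood: each posterior αⱼ = prior αⱼ + observed count nⱼ.
Posterior concentration: (61.67, 6.57, 24.73, 29.38, 20.92, 7.54), total = 150.81.
Joint mode component: (α_{T1}−1)/(Σα−K) = 60.67/144.81 = 0.4190.

0.4190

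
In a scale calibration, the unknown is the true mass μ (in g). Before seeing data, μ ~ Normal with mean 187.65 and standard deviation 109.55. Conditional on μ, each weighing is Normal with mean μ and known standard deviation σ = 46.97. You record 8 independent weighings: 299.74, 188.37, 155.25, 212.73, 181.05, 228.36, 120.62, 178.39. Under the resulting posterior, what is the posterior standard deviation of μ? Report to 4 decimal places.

For Normal data with known variance σ², a Normal(μ₀, σ₀²) prior on μ is conjugate. Posterior precision = 1/σ₀² + n/σ²; posterior mean is the precision-weighted average of μ₀ and x̄.
σ₀² = 109.55² = 12001.2025, σ² = 46.97² = 2206.1809; σ² + n·σ₀² = 2206.1809 + 8·12001.2025 = 98215.8009.
Posterior precision = 1/σ₀² + n/σ² = 1/12001.2025 + 8/2206.1809 = (σ² + n·σ₀²)/(σ₀²σ²) = 98215.8009/(12001.2025·2206.1809); posterior variance σₙ² = σ₀²σ²/(σ² + n·σ₀²) = 12001.2025·2206.1809/98215.8009 = 269.578046.
Posterior SD = √σₙ² = √(12001.2025·2206.1809/98215.8009) = 16.4188.

16.4188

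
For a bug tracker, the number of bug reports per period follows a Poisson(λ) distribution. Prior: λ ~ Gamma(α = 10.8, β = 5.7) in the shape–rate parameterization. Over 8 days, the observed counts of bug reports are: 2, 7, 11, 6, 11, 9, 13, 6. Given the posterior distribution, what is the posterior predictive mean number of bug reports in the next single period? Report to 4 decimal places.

5.5328

With a Gamma(shape α, rate β) prior, the Poisson likelihood is conjugate: the posterior is Gamma(α + ΣXᵢ, β + n).
Sum of counts S = 65 over n = 8 days.
Posterior: Gamma(α+S, β+n) = Gamma(10.8+65, 5.7+8) = Gamma(75.8, 13.7).
The predictive distribution for one future period is NegBinom with mean α/β = 5.5328.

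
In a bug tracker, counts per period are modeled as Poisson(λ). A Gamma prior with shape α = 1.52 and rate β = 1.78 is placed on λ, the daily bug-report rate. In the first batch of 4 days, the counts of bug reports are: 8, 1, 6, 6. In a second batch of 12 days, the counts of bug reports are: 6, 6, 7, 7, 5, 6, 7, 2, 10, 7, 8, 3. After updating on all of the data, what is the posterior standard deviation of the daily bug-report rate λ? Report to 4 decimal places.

0.5526

With a Gamma(shape α, rate β) prior, the Poisson likelihood is conjugate: the posterior is Gamma(α + ΣXᵢ, β + n).
Batch 1: sum of counts S = 21 over n = 4 days.
After batch 1: Gamma(α+S, β+n) = Gamma(1.52+21, 1.78+4) = Gamma(22.52, 5.78).
Batch 2: sum of counts S = 74 over n = 12 days.
After batch 2: Gamma(α+S, β+n) = Gamma(22.52+74, 5.78+12) = Gamma(96.52, 17.78).
SD = √α/β = √96.52/17.78 = 0.5526.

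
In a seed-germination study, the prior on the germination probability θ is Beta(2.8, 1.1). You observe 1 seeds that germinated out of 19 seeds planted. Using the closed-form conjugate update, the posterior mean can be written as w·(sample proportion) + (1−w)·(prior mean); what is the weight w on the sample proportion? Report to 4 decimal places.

The Beta prior is conjugate to a Binomial/Bernoulli likelihood; the update adds successes to α and failures to β.
Posterior mean = (α₀+k)/(α₀+β₀+n) = [n/(α₀+β₀+n)]·(k/n) + [(α₀+β₀)/(α₀+β₀+n)]·α₀/(α₀+β₀), so only n and the prior enter the weight.
The weight on the data is w = n/(α₀+β₀+n) = 19/(2.8+1.1+19) = 19/22.9 = 0.8297.

0.8297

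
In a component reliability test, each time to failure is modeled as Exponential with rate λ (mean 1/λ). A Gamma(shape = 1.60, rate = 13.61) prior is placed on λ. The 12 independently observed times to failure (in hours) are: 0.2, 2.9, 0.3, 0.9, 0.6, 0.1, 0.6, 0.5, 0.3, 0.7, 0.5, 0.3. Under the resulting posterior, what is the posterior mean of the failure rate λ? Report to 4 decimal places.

With a Gamma(shape α, rate β) prior on the exponential rate λ, the posterior after n observations with total T = Σxᵢ is Gamma(α+n, β+T).
Sum of observations T = 7.9 hours; n = 12.
Posterior: Gamma(1.60+12, 13.61+7.9) = Gamma(13.60, 21.51).
Posterior mean of λ = α/β = 13.60/21.51 = 0.6323.

0.6323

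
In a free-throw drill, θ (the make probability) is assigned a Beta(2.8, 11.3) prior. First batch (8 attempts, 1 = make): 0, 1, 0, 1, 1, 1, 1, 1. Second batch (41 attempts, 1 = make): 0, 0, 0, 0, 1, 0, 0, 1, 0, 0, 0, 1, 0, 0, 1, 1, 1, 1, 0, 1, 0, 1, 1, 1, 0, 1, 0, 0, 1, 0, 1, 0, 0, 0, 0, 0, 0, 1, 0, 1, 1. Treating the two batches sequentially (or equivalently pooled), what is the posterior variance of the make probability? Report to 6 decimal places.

The Beta prior is conjugate to a Binomial/Bernoulli likelihood; the update adds successes to α and failures to β.
After batch 1: Beta(2.8+6, 11.3+2) = Beta(8.8, 13.3).
After batch 2: Beta(8.8+17, 13.3+24) = Beta(25.8, 37.3).
Var = αβ/((α+β)²(α+β+1)) = 25.8·37.3/(63.1²·64.1) = 0.003771.

0.003771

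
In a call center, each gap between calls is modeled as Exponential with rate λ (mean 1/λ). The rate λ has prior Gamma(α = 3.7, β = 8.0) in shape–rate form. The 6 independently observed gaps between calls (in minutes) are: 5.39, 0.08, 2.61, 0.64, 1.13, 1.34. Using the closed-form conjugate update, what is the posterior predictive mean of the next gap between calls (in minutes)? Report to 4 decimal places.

With a Gamma(shape α, rate β) prior on the exponential rate λ, the posterior after n observations with total T = Σxᵢ is Gamma(α+n, β+T).
Sum of observations T = 11.19 minutes; n = 6.
Posterior: Gamma(3.7+6, 8.0+11.19) = Gamma(9.7, 19.19).
The predictive distribution for the next observation is Lomax; its mean is β/(α−1) = 19.19/8.7 = 2.2057.

2.2057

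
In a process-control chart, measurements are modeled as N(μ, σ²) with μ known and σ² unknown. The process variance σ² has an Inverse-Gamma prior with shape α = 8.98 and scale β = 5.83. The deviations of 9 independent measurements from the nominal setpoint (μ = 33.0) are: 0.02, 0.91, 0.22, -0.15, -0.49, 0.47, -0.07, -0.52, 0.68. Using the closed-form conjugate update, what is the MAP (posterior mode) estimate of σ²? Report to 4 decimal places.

With known mean μ and an Inverse-Gamma(α, β) prior on σ², the Normal likelihood is conjugate: posterior is Inv-Gamma(α + n/2, β + Σ(xᵢ−μ)²/2).
Σ(xᵢ−μ)² = (0.02)² + (0.91)² + (0.22)² + (-0.15)² + (-0.49)² + (0.47)² + (-0.07)² + (-0.52)² + (0.68)² = 2.0981.
Posterior: Inv-Gamma(8.98 + 9/2, 5.83 + 2.0981/2) = Inv-Gamma(13.48, 6.87905).
Mode = β/(α+1) = 6.87905/14.48 = 0.4751.

0.4751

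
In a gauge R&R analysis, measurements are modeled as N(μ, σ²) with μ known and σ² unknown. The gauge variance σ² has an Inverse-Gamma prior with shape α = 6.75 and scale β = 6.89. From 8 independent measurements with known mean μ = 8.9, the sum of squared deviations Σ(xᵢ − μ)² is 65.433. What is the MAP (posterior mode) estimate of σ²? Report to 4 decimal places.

With known mean μ and an Inverse-Gamma(α, β) prior on σ², the Normal likelihood is conjugate: posterior is Inv-Gamma(α + n/2, β + Σ(xᵢ−μ)²/2).
Posterior: Inv-Gamma(6.75 + 8/2, 6.89 + 65.433/2) = Inv-Gamma(10.75, 39.6065).
Mode = β/(α+1) = 39.6065/11.75 = 3.3708.

3.3708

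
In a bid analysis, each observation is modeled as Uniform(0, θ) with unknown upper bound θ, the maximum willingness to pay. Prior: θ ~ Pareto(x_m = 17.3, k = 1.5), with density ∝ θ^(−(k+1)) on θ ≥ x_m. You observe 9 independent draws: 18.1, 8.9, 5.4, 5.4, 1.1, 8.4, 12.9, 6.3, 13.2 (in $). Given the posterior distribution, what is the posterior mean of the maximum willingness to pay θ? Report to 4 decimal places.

A Pareto(scale x_m, shape k) prior on the upper bound θ of Uniform(0, θ) is conjugate: posterior is Pareto(max(x_m, max xᵢ), k + n).
Sample maximum = 18.1; prior scale x_m = 17.3 → posterior scale = max = 18.1.
Posterior shape = 1.5 + 9 = 10.5.
E[θ|data] = k·x_m/(k−1) = 10.5·18.1/9.5 = 20.0053.

20.0053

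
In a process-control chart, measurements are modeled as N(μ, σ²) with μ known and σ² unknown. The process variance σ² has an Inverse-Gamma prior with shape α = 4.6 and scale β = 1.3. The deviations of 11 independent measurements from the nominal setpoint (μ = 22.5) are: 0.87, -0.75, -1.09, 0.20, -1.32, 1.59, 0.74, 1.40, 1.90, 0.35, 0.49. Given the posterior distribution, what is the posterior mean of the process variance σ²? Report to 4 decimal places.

0.8735

With known mean μ and an Inverse-Gamma(α, β) prior on σ², the Normal likelihood is conjugate: posterior is Inv-Gamma(α + n/2, β + Σ(xᵢ−μ)²/2).
Σ(xᵢ−μ)² = (0.87)² + (-0.75)² + (-1.09)² + (0.20)² + (-1.32)² + (1.59)² + (0.74)² + (1.40)² + (1.90)² + (0.35)² + (0.49)² = 13.2982.
Posterior: Inv-Gamma(4.6 + 11/2, 1.3 + 13.2982/2) = Inv-Gamma(10.10, 7.94910).
E[σ²|data] = β/(α−1) = 7.94910/9.10 = 0.8735.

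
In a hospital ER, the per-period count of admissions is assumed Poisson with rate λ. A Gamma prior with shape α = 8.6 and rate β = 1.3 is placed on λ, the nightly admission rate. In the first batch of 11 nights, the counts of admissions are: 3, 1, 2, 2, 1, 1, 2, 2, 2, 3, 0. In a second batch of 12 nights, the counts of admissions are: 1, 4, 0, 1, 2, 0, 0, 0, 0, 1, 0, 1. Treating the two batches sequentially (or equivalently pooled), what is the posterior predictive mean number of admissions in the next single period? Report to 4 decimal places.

1.5473

With a Gamma(shape α, rate β) prior, the Poisson likelihood is conjugate: the posterior is Gamma(α + ΣXᵢ, β + n).
Batch 1: sum of counts S = 19 over n = 11 nights.
After batch 1: Gamma(α+S, β+n) = Gamma(8.6+19, 1.3+11) = Gamma(27.6, 12.3).
Batch 2: sum of counts S = 10 over n = 12 nights.
After batch 2: Gamma(α+S, β+n) = Gamma(27.6+10, 12.3+12) = Gamma(37.6, 24.3).
The predictive distribution for one future period is NegBinom with mean α/β = 1.5473.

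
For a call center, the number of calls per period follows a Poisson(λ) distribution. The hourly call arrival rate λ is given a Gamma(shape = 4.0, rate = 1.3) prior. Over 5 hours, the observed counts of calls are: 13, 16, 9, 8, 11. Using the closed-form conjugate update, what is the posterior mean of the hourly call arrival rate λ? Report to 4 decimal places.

9.6825

With a Gamma(shape α, rate β) prior, the Poisson likelihood is conjugate: the posterior is Gamma(α + ΣXᵢ, β + n).
Sum of counts S = 57 over n = 5 hours.
Posterior: Gamma(α+S, β+n) = Gamma(4.0+57, 1.3+5) = Gamma(61.0, 6.3).
Posterior mean = α/β = 61.0/6.3 = 9.6825.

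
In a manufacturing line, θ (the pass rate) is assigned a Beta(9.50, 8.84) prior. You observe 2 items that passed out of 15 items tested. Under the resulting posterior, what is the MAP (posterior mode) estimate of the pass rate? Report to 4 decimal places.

0.3350

The Beta prior is conjugate to a Binomial/Bernoulli likelihood; the update adds successes to α and failures to β.
Posterior: Beta(α+k, β+n−k) = Beta(9.50+2, 8.84+13) = Beta(11.50, 21.84).
Mode of Beta(a,b) for a,b>1 is (a−1)/(a+b−2) = 10.50/31.34 = 0.3350.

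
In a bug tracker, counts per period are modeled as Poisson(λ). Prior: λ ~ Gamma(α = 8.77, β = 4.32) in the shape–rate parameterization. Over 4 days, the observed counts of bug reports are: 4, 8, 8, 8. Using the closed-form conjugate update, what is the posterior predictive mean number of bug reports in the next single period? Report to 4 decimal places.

With a Gamma(shape α, rate β) prior, the Poisson likelihood is conjugate: the posterior is Gamma(α + ΣXᵢ, β + n).
Sum of counts S = 28 over n = 4 days.
Posterior: Gamma(α+S, β+n) = Gamma(8.77+28, 4.32+4) = Gamma(36.77, 8.32).
The predictive distribution for one future period is NegBinom with mean α/β = 4.4195.

4.4195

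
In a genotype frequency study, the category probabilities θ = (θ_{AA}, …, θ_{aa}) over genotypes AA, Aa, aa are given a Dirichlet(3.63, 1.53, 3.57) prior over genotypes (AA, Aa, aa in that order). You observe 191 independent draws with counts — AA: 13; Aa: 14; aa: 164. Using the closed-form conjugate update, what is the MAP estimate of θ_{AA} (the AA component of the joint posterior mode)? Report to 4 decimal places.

0.0794

The Dirichlet prior is conjugate to the Multinomial likelihood: each posterior αⱼ = prior αⱼ + observed count nⱼ.
Posterior concentration: (16.63, 15.53, 167.57), total = 199.73.
Joint mode component: (α_{AA}−1)/(Σα−K) = 15.63/196.73 = 0.0794.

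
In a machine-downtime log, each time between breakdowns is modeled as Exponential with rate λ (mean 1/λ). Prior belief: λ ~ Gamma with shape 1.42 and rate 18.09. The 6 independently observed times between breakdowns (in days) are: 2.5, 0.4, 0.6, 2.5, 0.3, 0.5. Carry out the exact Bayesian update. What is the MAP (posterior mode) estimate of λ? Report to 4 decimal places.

0.2579

With a Gamma(shape α, rate β) prior on the exponential rate λ, the posterior after n observations with total T = Σxᵢ is Gamma(α+n, β+T).
Sum of observations T = 6.8 days; n = 6.
Posterior: Gamma(1.42+6, 18.09+6.8) = Gamma(7.42, 24.89).
Mode = (α−1)/β = 0.2579.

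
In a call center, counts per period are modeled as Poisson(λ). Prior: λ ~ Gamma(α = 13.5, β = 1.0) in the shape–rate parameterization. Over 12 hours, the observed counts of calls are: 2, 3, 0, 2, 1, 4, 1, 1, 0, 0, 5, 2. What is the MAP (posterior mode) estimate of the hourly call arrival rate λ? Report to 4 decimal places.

2.5769

With a Gamma(shape α, rate β) prior, the Poisson likelihood is conjugate: the posterior is Gamma(α + ΣXᵢ, β + n).
Sum of counts S = 21 over n = 12 hours.
Posterior: Gamma(α+S, β+n) = Gamma(13.5+21, 1.0+12) = Gamma(34.5, 13.0).
Mode of Gamma(α,β) for α≥1 is (α−1)/β = 33.5/13.0 = 2.5769.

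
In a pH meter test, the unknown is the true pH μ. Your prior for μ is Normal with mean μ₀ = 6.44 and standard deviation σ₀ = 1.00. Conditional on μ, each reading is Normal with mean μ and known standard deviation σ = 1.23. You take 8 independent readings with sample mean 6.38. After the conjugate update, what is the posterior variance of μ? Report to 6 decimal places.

0.159037

For Normal data with known variance σ², a Normal(μ₀, σ₀²) prior on μ is conjugate. Posterior precision = 1/σ₀² + n/σ²; posterior mean is the precision-weighted average of μ₀ and x̄.
σ₀² = 1.00² = 1, σ² = 1.23² = 1.5129; σ² + n·σ₀² = 1.5129 + 8·1 = 9.5129.
Posterior precision = 1/σ₀² + n/σ² = 1/1 + 8/1.5129 = (σ² + n·σ₀²)/(σ₀²σ²) = 9.5129/(1·1.5129); posterior variance σₙ² = σ₀²σ²/(σ² + n·σ₀²) = 1·1.5129/9.5129 = 0.159037.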